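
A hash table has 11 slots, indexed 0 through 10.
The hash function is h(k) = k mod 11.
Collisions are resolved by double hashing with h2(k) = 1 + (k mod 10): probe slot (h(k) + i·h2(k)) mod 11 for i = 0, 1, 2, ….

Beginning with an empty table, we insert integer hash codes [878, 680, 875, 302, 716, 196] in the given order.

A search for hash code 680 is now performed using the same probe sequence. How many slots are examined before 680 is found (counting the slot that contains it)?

Insert 878: h=9, slot 9 empty => index 9.
Insert 680: h=9, h2=1, slot 9 occupied => index 10.
Insert 875: h=6, slot 6 empty => index 6.
Insert 302: h=5, slot 5 empty => index 5.
Insert 716: h=1, slot 1 empty => index 1.
Insert 196: h=9, h2=7, slots 9,5,1 occupied => index 8.
Table: [_, 716, _, _, _, 302, 875, _, 196, 878, 680]
Lookup 680: h=9, h2=1, probe 9,10 → found at 10.

2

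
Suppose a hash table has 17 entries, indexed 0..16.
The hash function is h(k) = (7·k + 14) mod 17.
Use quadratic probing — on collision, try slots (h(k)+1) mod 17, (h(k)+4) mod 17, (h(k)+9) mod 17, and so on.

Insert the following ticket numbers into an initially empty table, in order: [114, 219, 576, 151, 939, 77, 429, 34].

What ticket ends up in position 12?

114: h=13 → slot 13
219: h=0 → slot 0
576: h=0, probe 0,1 → slot 1
151: h=0, probe 0,1,4 → slot 4
939: h=8 → slot 8
77: h=9 → slot 9
429: h=8, probe 8,9,12 → slot 12
34: h=14 → slot 14
Table: [219, 576, ., ., 151, ., ., ., 939, 77, ., ., 429, 114, 34, ., .]

429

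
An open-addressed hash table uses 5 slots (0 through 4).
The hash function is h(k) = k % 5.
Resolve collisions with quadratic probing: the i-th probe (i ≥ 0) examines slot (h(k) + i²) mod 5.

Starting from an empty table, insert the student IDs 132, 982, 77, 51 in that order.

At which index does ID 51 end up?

Insert 132: h=2, slot 2 empty -> index 2.
Insert 982: h=2, slot 2 occupied -> index 3.
Insert 77: h=2, slots 2,3 occupied -> index 1.
Insert 51: h=1, slots 1,2 occupied -> index 0.
Table: [51, 77, 132, 982, -]

0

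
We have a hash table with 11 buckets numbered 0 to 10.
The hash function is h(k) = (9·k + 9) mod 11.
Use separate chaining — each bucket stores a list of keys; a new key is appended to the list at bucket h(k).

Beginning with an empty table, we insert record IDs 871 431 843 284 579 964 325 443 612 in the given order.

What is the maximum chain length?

4

Insert 871: h=5, bucket 5 empty → new chain.
Insert 431: h=5, bucket 5 nonempty → append to chain.
Insert 843: h=6, bucket 6 empty → new chain.
Insert 284: h=2, bucket 2 empty → new chain.
Insert 579: h=6, bucket 6 nonempty → append to chain.
Insert 964: h=6, bucket 6 nonempty → append to chain.
Insert 325: h=8, bucket 8 empty → new chain.
Insert 443: h=3, bucket 3 empty → new chain.
Insert 612: h=6, bucket 6 nonempty → append to chain.
Final buckets:
0: ∅
1: ∅
2: 284
3: 443
4: ∅
5: 871 -> 431
6: 843 -> 579 -> 964 -> 612
7: ∅
8: 325
9: ∅
10: ∅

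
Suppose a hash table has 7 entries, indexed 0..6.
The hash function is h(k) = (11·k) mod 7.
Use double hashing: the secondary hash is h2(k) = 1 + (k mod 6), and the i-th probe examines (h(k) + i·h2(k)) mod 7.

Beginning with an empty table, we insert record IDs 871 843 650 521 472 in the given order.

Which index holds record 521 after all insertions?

Insert 871: h=5, slot 5 empty => index 5.
Insert 843: h=5, h2=4, slot 5 occupied => index 2.
Insert 650: h=3, slot 3 empty => index 3.
Insert 521: h=5, h2=6, slot 5 occupied => index 4.
Insert 472: h=5, h2=5, slots 5,3 occupied => index 1.
Table: [—, 472, 843, 650, 521, 871, —]

4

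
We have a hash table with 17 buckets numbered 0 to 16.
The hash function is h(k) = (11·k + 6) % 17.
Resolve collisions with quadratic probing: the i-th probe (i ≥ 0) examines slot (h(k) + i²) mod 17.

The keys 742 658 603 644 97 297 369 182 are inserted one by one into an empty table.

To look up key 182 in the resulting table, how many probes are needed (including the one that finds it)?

742 hashes to 8; slot 8 is free => place at 8.
658 hashes to 2; slot 2 is free => place at 2.
603 hashes to 9; slot 9 is free => place at 9.
644 hashes to 1; slot 1 is free => place at 1.
97 hashes to 2; 2 taken => place at 3.
297 hashes to 9; 9 taken => place at 10.
369 hashes to 2; 2,3 taken => place at 6.
182 hashes to 2; 2,3,6 taken => place at 11.
Table: [-, 644, 658, 97, -, -, 369, -, 742, 603, 297, 182, -, -, -, -, -]
Lookup 182: h=2, probe 2,3,6,11 → found at 11.

4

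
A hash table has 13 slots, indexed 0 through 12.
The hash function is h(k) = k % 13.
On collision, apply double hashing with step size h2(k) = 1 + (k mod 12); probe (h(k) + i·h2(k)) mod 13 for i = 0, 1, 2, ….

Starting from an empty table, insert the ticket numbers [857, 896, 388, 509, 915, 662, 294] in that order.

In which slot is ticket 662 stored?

Insert 857: h=12, slot 12 empty => index 12.
Insert 896: h=12, h2=9, slot 12 occupied => index 8.
Insert 388: h=11, slot 11 empty => index 11.
Insert 509: h=2, slot 2 empty => index 2.
Insert 915: h=5, slot 5 empty => index 5.
Insert 662: h=12, h2=3, slots 12,2,5,8,11 occupied => index 1.
Insert 294: h=8, h2=7, slots 8,2 occupied => index 9.
Table: [∅, 662, 509, ∅, ∅, 915, ∅, ∅, 896, 294, ∅, 388, 857]

1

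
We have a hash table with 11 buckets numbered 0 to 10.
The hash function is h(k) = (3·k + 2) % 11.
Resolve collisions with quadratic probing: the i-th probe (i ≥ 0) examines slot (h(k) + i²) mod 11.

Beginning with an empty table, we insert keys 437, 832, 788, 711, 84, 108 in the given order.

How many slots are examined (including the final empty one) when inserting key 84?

4

437: h=4 → slot 4
832: h=1 → slot 1
788: h=1, probe 1,2 → slot 2
711: h=1, probe 1,2,5 → slot 5
84: h=1, probe 1,2,5,10 → slot 10
108: h=7 → slot 7
Table: [_, 832, 788, _, 437, 711, _, 108, _, _, 84]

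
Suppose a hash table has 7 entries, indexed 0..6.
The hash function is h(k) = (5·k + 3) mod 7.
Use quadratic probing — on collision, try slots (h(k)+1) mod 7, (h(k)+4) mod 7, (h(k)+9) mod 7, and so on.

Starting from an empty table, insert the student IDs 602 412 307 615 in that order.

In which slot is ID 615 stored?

602 hashes to 3; slot 3 is free => place at 3.
412 hashes to 5; slot 5 is free => place at 5.
307 hashes to 5; 5 taken => place at 6.
615 hashes to 5; 5,6 taken => place at 2.
Table: [_, _, 615, 602, _, 412, 307]

2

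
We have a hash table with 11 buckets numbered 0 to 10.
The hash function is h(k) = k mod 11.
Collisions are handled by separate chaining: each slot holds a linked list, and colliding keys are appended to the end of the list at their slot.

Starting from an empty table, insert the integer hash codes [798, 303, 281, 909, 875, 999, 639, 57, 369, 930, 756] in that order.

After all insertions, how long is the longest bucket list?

6

Insert 798: h=6, bucket 6 empty -> new chain.
Insert 303: h=6, bucket 6 nonempty -> append to chain.
Insert 281: h=6, bucket 6 nonempty -> append to chain.
Insert 909: h=7, bucket 7 empty -> new chain.
Insert 875: h=6, bucket 6 nonempty -> append to chain.
Insert 999: h=9, bucket 9 empty -> new chain.
Insert 639: h=1, bucket 1 empty -> new chain.
Insert 57: h=2, bucket 2 empty -> new chain.
Insert 369: h=6, bucket 6 nonempty -> append to chain.
Insert 930: h=6, bucket 6 nonempty -> append to chain.
Insert 756: h=8, bucket 8 empty -> new chain.
Final buckets:
0: .
1: 639
2: 57
3: .
4: .
5: .
6: 798 -> 303 -> 281 -> 875 -> 369 -> 930
7: 909
8: 756
9: 999
10: .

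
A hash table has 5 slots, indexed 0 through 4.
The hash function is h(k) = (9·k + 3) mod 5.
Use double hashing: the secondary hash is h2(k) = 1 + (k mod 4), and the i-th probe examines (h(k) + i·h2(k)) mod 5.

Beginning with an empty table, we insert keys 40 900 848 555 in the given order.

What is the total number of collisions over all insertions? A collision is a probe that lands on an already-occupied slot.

40 hashes to 3; slot 3 is free → place at 3.
900 hashes to 3, h2=1; 3 taken → place at 4.
848 hashes to 0; slot 0 is free → place at 0.
555 hashes to 3, h2=4; 3 taken → place at 2.
Table: [848, ., 555, 40, 900]

2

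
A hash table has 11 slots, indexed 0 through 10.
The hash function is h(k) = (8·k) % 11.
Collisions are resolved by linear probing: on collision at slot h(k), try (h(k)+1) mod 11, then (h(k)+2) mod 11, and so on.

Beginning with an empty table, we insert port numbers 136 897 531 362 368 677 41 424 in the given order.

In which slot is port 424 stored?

6

136 hashes to 10; slot 10 is free -> place at 10.
897 hashes to 4; slot 4 is free -> place at 4.
531 hashes to 2; slot 2 is free -> place at 2.
362 hashes to 3; slot 3 is free -> place at 3.
368 hashes to 7; slot 7 is free -> place at 7.
677 hashes to 4; 4 taken -> place at 5.
41 hashes to 9; slot 9 is free -> place at 9.
424 hashes to 4; 4,5 taken -> place at 6.
Table: [∅, ∅, 531, 362, 897, 677, 424, 368, ∅, 41, 136]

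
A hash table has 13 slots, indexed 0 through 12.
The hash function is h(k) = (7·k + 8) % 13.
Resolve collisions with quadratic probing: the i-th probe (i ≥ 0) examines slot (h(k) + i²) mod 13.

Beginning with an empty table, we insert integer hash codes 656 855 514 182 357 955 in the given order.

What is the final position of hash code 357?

656 hashes to 11; slot 11 is free => place at 11.
855 hashes to 0; slot 0 is free => place at 0.
514 hashes to 5; slot 5 is free => place at 5.
182 hashes to 8; slot 8 is free => place at 8.
357 hashes to 11; 11 taken => place at 12.
955 hashes to 11; 11,12 taken => place at 2.
Table: [855, -, 955, -, -, 514, -, -, 182, -, -, 656, 357]

12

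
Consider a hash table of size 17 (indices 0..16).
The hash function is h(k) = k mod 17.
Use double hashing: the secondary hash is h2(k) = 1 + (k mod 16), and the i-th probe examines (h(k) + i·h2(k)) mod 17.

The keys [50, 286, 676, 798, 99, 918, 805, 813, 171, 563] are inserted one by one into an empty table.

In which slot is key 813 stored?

Insert 50: h=16, slot 16 empty → index 16.
Insert 286: h=14, slot 14 empty → index 14.
Insert 676: h=13, slot 13 empty → index 13.
Insert 798: h=16, h2=15, slots 16,14 occupied → index 12.
Insert 99: h=14, h2=4, slot 14 occupied → index 1.
Insert 918: h=0, slot 0 empty → index 0.
Insert 805: h=6, slot 6 empty → index 6.
Insert 813: h=14, h2=14, slot 14 occupied → index 11.
Insert 171: h=1, h2=12, slots 1,13 occupied → index 8.
Insert 563: h=2, slot 2 empty → index 2.
Table: [918, 99, 563, ., ., ., 805, ., 171, ., ., 813, 798, 676, 286, ., 50]

11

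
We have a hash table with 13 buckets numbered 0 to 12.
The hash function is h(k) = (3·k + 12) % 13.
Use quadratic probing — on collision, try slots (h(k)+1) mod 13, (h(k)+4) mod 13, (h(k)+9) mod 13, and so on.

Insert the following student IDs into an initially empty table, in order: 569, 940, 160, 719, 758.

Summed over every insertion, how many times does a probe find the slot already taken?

6

569 hashes to 3; slot 3 is free → place at 3.
940 hashes to 11; slot 11 is free → place at 11.
160 hashes to 11; 11 taken → place at 12.
719 hashes to 11; 11,12 taken → place at 2.
758 hashes to 11; 11,12,2 taken → place at 7.
Table: [., ., 719, 569, ., ., ., 758, ., ., ., 940, 160]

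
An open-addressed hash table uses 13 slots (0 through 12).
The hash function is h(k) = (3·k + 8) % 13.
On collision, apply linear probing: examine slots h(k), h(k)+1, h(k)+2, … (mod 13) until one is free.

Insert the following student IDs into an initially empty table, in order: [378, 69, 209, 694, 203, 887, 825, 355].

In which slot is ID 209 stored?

12

Insert 378: h=11, slot 11 empty -> index 11.
Insert 69: h=7, slot 7 empty -> index 7.
Insert 209: h=11, slot 11 occupied -> index 12.
Insert 694: h=10, slot 10 empty -> index 10.
Insert 203: h=6, slot 6 empty -> index 6.
Insert 887: h=4, slot 4 empty -> index 4.
Insert 825: h=0, slot 0 empty -> index 0.
Insert 355: h=7, slot 7 occupied -> index 8.
Table: [825, ∅, ∅, ∅, 887, ∅, 203, 69, 355, ∅, 694, 378, 209]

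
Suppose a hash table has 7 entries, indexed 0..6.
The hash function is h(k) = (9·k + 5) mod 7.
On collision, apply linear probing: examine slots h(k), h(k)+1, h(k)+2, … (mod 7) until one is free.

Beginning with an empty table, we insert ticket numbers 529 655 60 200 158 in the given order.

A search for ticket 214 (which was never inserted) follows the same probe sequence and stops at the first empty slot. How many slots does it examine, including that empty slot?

6

529 hashes to 6; slot 6 is free → place at 6.
655 hashes to 6; 6 taken → place at 0.
60 hashes to 6; 6,0 taken → place at 1.
200 hashes to 6; 6,0,1 taken → place at 2.
158 hashes to 6; 6,0,1,2 taken → place at 3.
Table: [655, 60, 200, 158, —, —, 529]
Lookup 214: h=6, probe 6,0,1,2,3,4 → slot 4 empty, not found.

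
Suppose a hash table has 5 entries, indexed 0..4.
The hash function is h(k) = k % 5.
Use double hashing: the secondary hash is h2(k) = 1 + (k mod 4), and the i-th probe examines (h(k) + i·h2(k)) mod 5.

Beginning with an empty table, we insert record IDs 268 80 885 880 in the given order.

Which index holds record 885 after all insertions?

2

268: h=3 => slot 3
80: h=0 => slot 0
885: h=0, h2=2, probe 0,2 => slot 2
880: h=0, h2=1, probe 0,1 => slot 1
Table: [80, 880, 885, 268, .]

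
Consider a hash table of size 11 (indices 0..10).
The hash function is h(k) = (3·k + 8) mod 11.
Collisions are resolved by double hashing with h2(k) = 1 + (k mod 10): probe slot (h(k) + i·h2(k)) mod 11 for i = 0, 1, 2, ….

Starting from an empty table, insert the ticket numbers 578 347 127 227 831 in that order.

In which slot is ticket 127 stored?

9

578: h=4 -> slot 4
347: h=4, h2=8, probe 4,1 -> slot 1
127: h=4, h2=8, probe 4,1,9 -> slot 9
227: h=7 -> slot 7
831: h=4, h2=2, probe 4,6 -> slot 6
Table: [-, 347, -, -, 578, -, 831, 227, -, 127, -]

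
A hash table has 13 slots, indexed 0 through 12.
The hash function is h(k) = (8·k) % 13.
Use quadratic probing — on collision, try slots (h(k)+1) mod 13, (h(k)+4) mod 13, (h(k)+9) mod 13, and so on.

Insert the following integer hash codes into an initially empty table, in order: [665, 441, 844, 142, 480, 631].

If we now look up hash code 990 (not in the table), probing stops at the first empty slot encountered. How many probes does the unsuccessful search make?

3

665 hashes to 3; slot 3 is free -> place at 3.
441 hashes to 5; slot 5 is free -> place at 5.
844 hashes to 5; 5 taken -> place at 6.
142 hashes to 5; 5,6 taken -> place at 9.
480 hashes to 5; 5,6,9 taken -> place at 1.
631 hashes to 4; slot 4 is free -> place at 4.
Table: [∅, 480, ∅, 665, 631, 441, 844, ∅, ∅, 142, ∅, ∅, ∅]
Lookup 990: h=3, probe 3,4,7 → slot 7 empty, not found.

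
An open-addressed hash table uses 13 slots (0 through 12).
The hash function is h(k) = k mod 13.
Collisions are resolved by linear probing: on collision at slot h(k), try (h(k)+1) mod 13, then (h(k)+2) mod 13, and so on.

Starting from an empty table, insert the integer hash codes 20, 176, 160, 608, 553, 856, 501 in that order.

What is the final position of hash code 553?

Insert 20: h=7, slot 7 empty -> index 7.
Insert 176: h=7, slot 7 occupied -> index 8.
Insert 160: h=4, slot 4 empty -> index 4.
Insert 608: h=10, slot 10 empty -> index 10.
Insert 553: h=7, slots 7,8 occupied -> index 9.
Insert 856: h=11, slot 11 empty -> index 11.
Insert 501: h=7, slots 7,8,9,10,11 occupied -> index 12.
Table: [—, —, —, —, 160, —, —, 20, 176, 553, 608, 856, 501]

9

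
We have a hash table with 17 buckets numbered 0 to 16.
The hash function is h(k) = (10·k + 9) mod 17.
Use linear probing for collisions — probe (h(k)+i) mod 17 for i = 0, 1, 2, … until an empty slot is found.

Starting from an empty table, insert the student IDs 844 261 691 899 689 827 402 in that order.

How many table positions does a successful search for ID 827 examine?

844 hashes to 0; slot 0 is free => place at 0.
261 hashes to 1; slot 1 is free => place at 1.
691 hashes to 0; 0,1 taken => place at 2.
899 hashes to 6; slot 6 is free => place at 6.
689 hashes to 14; slot 14 is free => place at 14.
827 hashes to 0; 0,1,2 taken => place at 3.
402 hashes to 0; 0,1,2,3 taken => place at 4.
Table: [844, 261, 691, 827, 402, -, 899, -, -, -, -, -, -, -, 689, -, -]
Lookup 827: h=0, probe 0,1,2,3 → found at 3.

4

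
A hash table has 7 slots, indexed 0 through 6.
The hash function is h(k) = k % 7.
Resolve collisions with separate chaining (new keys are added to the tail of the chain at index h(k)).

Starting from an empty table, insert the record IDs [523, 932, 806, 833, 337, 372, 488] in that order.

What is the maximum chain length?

Insert 523: h=5, bucket 5 empty → new chain.
Insert 932: h=1, bucket 1 empty → new chain.
Insert 806: h=1, bucket 1 nonempty → append to chain.
Insert 833: h=0, bucket 0 empty → new chain.
Insert 337: h=1, bucket 1 nonempty → append to chain.
Insert 372: h=1, bucket 1 nonempty → append to chain.
Insert 488: h=5, bucket 5 nonempty → append to chain.
Final buckets:
0: 833
1: 932 -> 806 -> 337 -> 372
2: _
3: _
4: _
5: 523 -> 488
6: _

4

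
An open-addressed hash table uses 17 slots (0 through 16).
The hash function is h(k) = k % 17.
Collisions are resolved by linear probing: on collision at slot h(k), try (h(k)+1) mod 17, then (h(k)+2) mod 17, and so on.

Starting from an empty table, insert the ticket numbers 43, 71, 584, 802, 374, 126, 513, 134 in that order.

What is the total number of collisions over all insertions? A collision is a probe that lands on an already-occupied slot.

43: h=9 => slot 9
71: h=3 => slot 3
584: h=6 => slot 6
802: h=3, probe 3,4 => slot 4
374: h=0 => slot 0
126: h=7 => slot 7
513: h=3, probe 3,4,5 => slot 5
134: h=15 => slot 15
Table: [374, ∅, ∅, 71, 802, 513, 584, 126, ∅, 43, ∅, ∅, ∅, ∅, ∅, 134, ∅]

3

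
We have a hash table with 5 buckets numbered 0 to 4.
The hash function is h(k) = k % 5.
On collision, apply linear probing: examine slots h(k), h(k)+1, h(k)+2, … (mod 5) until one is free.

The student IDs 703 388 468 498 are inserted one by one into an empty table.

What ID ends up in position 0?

468

703 hashes to 3; slot 3 is free -> place at 3.
388 hashes to 3; 3 taken -> place at 4.
468 hashes to 3; 3,4 taken -> place at 0.
498 hashes to 3; 3,4,0 taken -> place at 1.
Table: [468, 498, -, 703, 388]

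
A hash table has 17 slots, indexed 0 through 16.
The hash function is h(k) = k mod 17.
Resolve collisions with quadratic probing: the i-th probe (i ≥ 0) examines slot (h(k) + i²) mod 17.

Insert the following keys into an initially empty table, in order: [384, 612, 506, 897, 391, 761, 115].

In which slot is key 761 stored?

384 hashes to 10; slot 10 is free -> place at 10.
612 hashes to 0; slot 0 is free -> place at 0.
506 hashes to 13; slot 13 is free -> place at 13.
897 hashes to 13; 13 taken -> place at 14.
391 hashes to 0; 0 taken -> place at 1.
761 hashes to 13; 13,14,0 taken -> place at 5.
115 hashes to 13; 13,14,0,5 taken -> place at 12.
Table: [612, 391, -, -, -, 761, -, -, -, -, 384, -, 115, 506, 897, -, -]

5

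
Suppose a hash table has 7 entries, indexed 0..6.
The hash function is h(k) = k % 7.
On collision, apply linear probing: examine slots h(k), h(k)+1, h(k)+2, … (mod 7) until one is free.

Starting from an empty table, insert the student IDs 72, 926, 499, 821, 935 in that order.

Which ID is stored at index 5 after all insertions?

72: h=2 -> slot 2
926: h=2, probe 2,3 -> slot 3
499: h=2, probe 2,3,4 -> slot 4
821: h=2, probe 2,3,4,5 -> slot 5
935: h=4, probe 4,5,6 -> slot 6
Table: [∅, ∅, 72, 926, 499, 821, 935]

821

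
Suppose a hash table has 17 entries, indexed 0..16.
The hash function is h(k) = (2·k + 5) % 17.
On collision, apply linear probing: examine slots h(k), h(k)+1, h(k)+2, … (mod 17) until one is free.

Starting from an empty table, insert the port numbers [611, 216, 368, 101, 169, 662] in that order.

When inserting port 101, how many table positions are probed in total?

611 hashes to 3; slot 3 is free -> place at 3.
216 hashes to 12; slot 12 is free -> place at 12.
368 hashes to 10; slot 10 is free -> place at 10.
101 hashes to 3; 3 taken -> place at 4.
169 hashes to 3; 3,4 taken -> place at 5.
662 hashes to 3; 3,4,5 taken -> place at 6.
Table: [., ., ., 611, 101, 169, 662, ., ., ., 368, ., 216, ., ., ., .]

2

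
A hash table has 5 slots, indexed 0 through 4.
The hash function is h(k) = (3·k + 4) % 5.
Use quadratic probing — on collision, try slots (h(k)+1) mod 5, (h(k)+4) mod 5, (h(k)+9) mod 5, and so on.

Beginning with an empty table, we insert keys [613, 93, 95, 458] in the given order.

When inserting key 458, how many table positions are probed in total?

3

613: h=3 => slot 3
93: h=3, probe 3,4 => slot 4
95: h=4, probe 4,0 => slot 0
458: h=3, probe 3,4,2 => slot 2
Table: [95, ∅, 458, 613, 93]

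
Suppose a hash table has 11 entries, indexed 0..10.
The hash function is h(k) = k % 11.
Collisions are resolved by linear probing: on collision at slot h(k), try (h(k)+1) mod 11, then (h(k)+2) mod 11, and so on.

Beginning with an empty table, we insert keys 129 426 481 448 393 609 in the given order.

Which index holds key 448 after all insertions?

0

129 hashes to 8; slot 8 is free → place at 8.
426 hashes to 8; 8 taken → place at 9.
481 hashes to 8; 8,9 taken → place at 10.
448 hashes to 8; 8,9,10 taken → place at 0.
393 hashes to 8; 8,9,10,0 taken → place at 1.
609 hashes to 4; slot 4 is free → place at 4.
Table: [448, 393, —, —, 609, —, —, —, 129, 426, 481]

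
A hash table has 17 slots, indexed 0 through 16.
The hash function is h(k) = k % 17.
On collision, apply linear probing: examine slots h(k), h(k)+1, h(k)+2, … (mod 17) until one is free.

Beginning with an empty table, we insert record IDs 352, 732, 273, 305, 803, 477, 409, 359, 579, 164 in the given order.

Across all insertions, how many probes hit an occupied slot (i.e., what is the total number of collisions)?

17

Insert 352: h=12, slot 12 empty → index 12.
Insert 732: h=1, slot 1 empty → index 1.
Insert 273: h=1, slot 1 occupied → index 2.
Insert 305: h=16, slot 16 empty → index 16.
Insert 803: h=4, slot 4 empty → index 4.
Insert 477: h=1, slots 1,2 occupied → index 3.
Insert 409: h=1, slots 1,2,3,4 occupied → index 5.
Insert 359: h=2, slots 2,3,4,5 occupied → index 6.
Insert 579: h=1, slots 1,2,3,4,5,6 occupied → index 7.
Insert 164: h=11, slot 11 empty → index 11.
Table: [—, 732, 273, 477, 803, 409, 359, 579, —, —, —, 164, 352, —, —, —, 305]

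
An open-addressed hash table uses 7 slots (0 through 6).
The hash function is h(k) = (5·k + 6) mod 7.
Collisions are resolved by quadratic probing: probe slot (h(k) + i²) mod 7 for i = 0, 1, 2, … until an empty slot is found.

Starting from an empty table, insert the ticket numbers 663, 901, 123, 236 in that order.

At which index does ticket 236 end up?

Insert 663: h=3, slot 3 empty → index 3.
Insert 901: h=3, slot 3 occupied → index 4.
Insert 123: h=5, slot 5 empty → index 5.
Insert 236: h=3, slots 3,4 occupied → index 0.
Table: [236, -, -, 663, 901, 123, -]

0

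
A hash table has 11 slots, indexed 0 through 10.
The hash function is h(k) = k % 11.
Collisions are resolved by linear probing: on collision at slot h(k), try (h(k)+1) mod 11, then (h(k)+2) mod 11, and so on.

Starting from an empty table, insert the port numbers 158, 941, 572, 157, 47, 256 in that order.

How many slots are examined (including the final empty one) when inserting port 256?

5

158 hashes to 4; slot 4 is free => place at 4.
941 hashes to 6; slot 6 is free => place at 6.
572 hashes to 0; slot 0 is free => place at 0.
157 hashes to 3; slot 3 is free => place at 3.
47 hashes to 3; 3,4 taken => place at 5.
256 hashes to 3; 3,4,5,6 taken => place at 7.
Table: [572, —, —, 157, 158, 47, 941, 256, —, —, —]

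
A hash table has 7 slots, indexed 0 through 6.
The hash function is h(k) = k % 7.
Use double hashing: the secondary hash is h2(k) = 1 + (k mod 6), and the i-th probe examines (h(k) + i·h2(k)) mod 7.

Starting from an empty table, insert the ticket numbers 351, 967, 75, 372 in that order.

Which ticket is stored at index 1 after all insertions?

351: h=1 => slot 1
967: h=1, h2=2, probe 1,3 => slot 3
75: h=5 => slot 5
372: h=1, h2=1, probe 1,2 => slot 2
Table: [_, 351, 372, 967, _, 75, _]

351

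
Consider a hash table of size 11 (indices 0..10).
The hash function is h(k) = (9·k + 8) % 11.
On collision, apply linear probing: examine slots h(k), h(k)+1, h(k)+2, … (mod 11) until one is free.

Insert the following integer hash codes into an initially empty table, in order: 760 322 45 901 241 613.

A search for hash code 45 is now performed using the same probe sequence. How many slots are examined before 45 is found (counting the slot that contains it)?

760 hashes to 6; slot 6 is free => place at 6.
322 hashes to 2; slot 2 is free => place at 2.
45 hashes to 6; 6 taken => place at 7.
901 hashes to 10; slot 10 is free => place at 10.
241 hashes to 10; 10 taken => place at 0.
613 hashes to 3; slot 3 is free => place at 3.
Table: [241, _, 322, 613, _, _, 760, 45, _, _, 901]
Lookup 45: h=6, probe 6,7 → found at 7.

2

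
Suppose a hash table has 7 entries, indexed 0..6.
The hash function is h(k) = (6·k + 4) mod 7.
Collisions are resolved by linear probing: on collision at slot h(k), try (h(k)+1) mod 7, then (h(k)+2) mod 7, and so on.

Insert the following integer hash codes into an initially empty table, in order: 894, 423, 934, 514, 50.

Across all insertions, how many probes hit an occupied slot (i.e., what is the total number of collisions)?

894: h=6 → slot 6
423: h=1 → slot 1
934: h=1, probe 1,2 → slot 2
514: h=1, probe 1,2,3 → slot 3
50: h=3, probe 3,4 → slot 4
Table: [_, 423, 934, 514, 50, _, 894]

4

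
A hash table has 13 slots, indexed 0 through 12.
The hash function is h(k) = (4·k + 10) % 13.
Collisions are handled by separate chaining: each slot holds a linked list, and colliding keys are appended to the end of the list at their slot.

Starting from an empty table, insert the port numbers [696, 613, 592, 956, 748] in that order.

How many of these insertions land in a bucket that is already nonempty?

696 -> bucket 12
613 -> bucket 5
592 -> bucket 12 (collision)
956 -> bucket 12 (collision)
748 -> bucket 12 (collision)
Final buckets:
0: .
1: .
2: .
3: .
4: .
5: 613
6: .
7: .
8: .
9: .
10: .
11: .
12: 696 -> 592 -> 956 -> 748

3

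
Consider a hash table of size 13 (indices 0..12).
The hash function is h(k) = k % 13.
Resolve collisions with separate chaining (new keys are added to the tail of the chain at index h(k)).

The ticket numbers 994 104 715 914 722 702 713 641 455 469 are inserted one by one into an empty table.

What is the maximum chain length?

994 → bucket 6
104 → bucket 0
715 → bucket 0 (collision)
914 → bucket 4
722 → bucket 7
702 → bucket 0 (collision)
713 → bucket 11
641 → bucket 4 (collision)
455 → bucket 0 (collision)
469 → bucket 1
Final buckets:
0: 104 -> 715 -> 702 -> 455
1: 469
2: -
3: -
4: 914 -> 641
5: -
6: 994
7: 722
8: -
9: -
10: -
11: 713
12: -

4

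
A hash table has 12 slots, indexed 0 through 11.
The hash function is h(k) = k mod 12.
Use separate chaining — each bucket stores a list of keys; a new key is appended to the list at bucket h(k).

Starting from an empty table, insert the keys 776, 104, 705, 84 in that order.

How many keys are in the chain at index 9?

1

Insert 776: h=8, bucket 8 empty → new chain.
Insert 104: h=8, bucket 8 nonempty → append to chain.
Insert 705: h=9, bucket 9 empty → new chain.
Insert 84: h=0, bucket 0 empty → new chain.
Final buckets:
0: 84
1: .
2: .
3: .
4: .
5: .
6: .
7: .
8: 776 -> 104
9: 705
10: .
11: .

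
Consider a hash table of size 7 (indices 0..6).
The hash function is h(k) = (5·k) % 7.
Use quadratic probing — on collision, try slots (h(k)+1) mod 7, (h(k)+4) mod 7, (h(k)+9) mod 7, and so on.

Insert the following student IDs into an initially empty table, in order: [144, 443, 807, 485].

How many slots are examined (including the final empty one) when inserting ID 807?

2

Insert 144: h=6, slot 6 empty → index 6.
Insert 443: h=3, slot 3 empty → index 3.
Insert 807: h=3, slot 3 occupied → index 4.
Insert 485: h=3, slots 3,4 occupied → index 0.
Table: [485, -, -, 443, 807, -, 144]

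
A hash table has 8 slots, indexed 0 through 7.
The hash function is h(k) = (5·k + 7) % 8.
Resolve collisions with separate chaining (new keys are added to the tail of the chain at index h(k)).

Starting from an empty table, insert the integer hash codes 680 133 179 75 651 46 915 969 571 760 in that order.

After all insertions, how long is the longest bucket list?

5

Insert 680: h=7, bucket 7 empty → new chain.
Insert 133: h=0, bucket 0 empty → new chain.
Insert 179: h=6, bucket 6 empty → new chain.
Insert 75: h=6, bucket 6 nonempty → append to chain.
Insert 651: h=6, bucket 6 nonempty → append to chain.
Insert 46: h=5, bucket 5 empty → new chain.
Insert 915: h=6, bucket 6 nonempty → append to chain.
Insert 969: h=4, bucket 4 empty → new chain.
Insert 571: h=6, bucket 6 nonempty → append to chain.
Insert 760: h=7, bucket 7 nonempty → append to chain.
Final buckets:
0: 133
1: .
2: .
3: .
4: 969
5: 46
6: 179 -> 75 -> 651 -> 915 -> 571
7: 680 -> 760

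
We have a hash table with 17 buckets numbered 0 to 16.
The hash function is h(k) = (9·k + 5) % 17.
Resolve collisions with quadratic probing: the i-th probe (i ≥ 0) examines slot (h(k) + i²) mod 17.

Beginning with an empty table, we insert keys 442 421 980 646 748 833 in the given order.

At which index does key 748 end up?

442 hashes to 5; slot 5 is free → place at 5.
421 hashes to 3; slot 3 is free → place at 3.
980 hashes to 2; slot 2 is free → place at 2.
646 hashes to 5; 5 taken → place at 6.
748 hashes to 5; 5,6 taken → place at 9.
833 hashes to 5; 5,6,9 taken → place at 14.
Table: [., ., 980, 421, ., 442, 646, ., ., 748, ., ., ., ., 833, ., .]

9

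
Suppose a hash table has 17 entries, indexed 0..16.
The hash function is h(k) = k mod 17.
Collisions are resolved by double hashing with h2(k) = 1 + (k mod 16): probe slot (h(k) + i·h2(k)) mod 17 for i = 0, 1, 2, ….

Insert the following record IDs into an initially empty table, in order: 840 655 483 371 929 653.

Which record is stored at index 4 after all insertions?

653

840: h=7 -> slot 7
655: h=9 -> slot 9
483: h=7, h2=4, probe 7,11 -> slot 11
371: h=14 -> slot 14
929: h=11, h2=2, probe 11,13 -> slot 13
653: h=7, h2=14, probe 7,4 -> slot 4
Table: [∅, ∅, ∅, ∅, 653, ∅, ∅, 840, ∅, 655, ∅, 483, ∅, 929, 371, ∅, ∅]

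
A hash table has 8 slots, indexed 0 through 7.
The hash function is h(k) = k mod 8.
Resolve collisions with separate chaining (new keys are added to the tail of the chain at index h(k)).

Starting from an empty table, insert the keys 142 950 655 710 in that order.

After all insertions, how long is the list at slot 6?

3

Insert 142: h=6, bucket 6 empty → new chain.
Insert 950: h=6, bucket 6 nonempty → append to chain.
Insert 655: h=7, bucket 7 empty → new chain.
Insert 710: h=6, bucket 6 nonempty → append to chain.
Final buckets:
0: —
1: —
2: —
3: —
4: —
5: —
6: 142 -> 950 -> 710
7: 655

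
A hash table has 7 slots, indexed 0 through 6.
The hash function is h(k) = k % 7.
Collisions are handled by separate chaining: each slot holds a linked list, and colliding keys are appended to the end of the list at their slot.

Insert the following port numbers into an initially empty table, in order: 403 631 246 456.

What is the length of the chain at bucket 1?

3

Insert 403: h=4, bucket 4 empty -> new chain.
Insert 631: h=1, bucket 1 empty -> new chain.
Insert 246: h=1, bucket 1 nonempty -> append to chain.
Insert 456: h=1, bucket 1 nonempty -> append to chain.
Final buckets:
0: _
1: 631 -> 246 -> 456
2: _
3: _
4: 403
5: _
6: _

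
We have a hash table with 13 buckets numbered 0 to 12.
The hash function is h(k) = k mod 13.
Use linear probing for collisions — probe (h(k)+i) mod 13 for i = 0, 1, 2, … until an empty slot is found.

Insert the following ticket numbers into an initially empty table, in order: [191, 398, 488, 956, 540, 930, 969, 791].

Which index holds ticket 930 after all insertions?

12

191 hashes to 9; slot 9 is free -> place at 9.
398 hashes to 8; slot 8 is free -> place at 8.
488 hashes to 7; slot 7 is free -> place at 7.
956 hashes to 7; 7,8,9 taken -> place at 10.
540 hashes to 7; 7,8,9,10 taken -> place at 11.
930 hashes to 7; 7,8,9,10,11 taken -> place at 12.
969 hashes to 7; 7,8,9,10,11,12 taken -> place at 0.
791 hashes to 11; 11,12,0 taken -> place at 1.
Table: [969, 791, —, —, —, —, —, 488, 398, 191, 956, 540, 930]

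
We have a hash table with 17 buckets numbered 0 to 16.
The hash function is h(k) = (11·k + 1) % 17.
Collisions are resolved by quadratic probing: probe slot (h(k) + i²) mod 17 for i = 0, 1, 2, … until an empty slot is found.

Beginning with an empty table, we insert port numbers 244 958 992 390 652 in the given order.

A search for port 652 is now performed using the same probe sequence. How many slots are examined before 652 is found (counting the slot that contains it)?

244 hashes to 16; slot 16 is free → place at 16.
958 hashes to 16; 16 taken → place at 0.
992 hashes to 16; 16,0 taken → place at 3.
390 hashes to 7; slot 7 is free → place at 7.
652 hashes to 16; 16,0,3 taken → place at 8.
Table: [958, ., ., 992, ., ., ., 390, 652, ., ., ., ., ., ., ., 244]
Lookup 652: h=16, probe 16,0,3,8 → found at 8.

4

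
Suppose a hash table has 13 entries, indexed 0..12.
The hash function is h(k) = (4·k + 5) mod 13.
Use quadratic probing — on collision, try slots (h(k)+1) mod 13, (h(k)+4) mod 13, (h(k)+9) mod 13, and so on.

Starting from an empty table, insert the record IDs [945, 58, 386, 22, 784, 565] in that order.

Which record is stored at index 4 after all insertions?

945: h=2 → slot 2
58: h=3 → slot 3
386: h=2, probe 2,3,6 → slot 6
22: h=2, probe 2,3,6,11 → slot 11
784: h=8 → slot 8
565: h=3, probe 3,4 → slot 4
Table: [_, _, 945, 58, 565, _, 386, _, 784, _, _, 22, _]

565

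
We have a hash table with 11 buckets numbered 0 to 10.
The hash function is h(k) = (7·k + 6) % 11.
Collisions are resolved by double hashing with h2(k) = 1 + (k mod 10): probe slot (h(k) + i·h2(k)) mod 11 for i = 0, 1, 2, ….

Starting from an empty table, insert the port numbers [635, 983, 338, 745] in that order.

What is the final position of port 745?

2

635: h=7 → slot 7
983: h=1 → slot 1
338: h=7, h2=9, probe 7,5 → slot 5
745: h=7, h2=6, probe 7,2 → slot 2
Table: [-, 983, 745, -, -, 338, -, 635, -, -, -]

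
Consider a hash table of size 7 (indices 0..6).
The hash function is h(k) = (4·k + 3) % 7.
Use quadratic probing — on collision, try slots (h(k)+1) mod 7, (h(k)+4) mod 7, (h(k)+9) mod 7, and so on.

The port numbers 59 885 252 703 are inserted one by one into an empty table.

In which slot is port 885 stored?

2

Insert 59: h=1, slot 1 empty => index 1.
Insert 885: h=1, slot 1 occupied => index 2.
Insert 252: h=3, slot 3 empty => index 3.
Insert 703: h=1, slots 1,2 occupied => index 5.
Table: [., 59, 885, 252, ., 703, .]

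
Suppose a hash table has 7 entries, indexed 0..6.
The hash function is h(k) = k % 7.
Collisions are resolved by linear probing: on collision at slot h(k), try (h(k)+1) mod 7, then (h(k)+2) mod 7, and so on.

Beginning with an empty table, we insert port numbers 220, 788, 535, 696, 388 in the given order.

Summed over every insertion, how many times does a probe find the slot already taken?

220: h=3 -> slot 3
788: h=4 -> slot 4
535: h=3, probe 3,4,5 -> slot 5
696: h=3, probe 3,4,5,6 -> slot 6
388: h=3, probe 3,4,5,6,0 -> slot 0
Table: [388, —, —, 220, 788, 535, 696]

9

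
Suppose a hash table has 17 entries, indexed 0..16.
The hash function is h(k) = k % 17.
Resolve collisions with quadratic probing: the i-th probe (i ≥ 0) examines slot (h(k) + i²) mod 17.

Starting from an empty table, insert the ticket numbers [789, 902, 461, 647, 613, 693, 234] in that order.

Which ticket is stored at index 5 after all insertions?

647

789 hashes to 7; slot 7 is free -> place at 7.
902 hashes to 1; slot 1 is free -> place at 1.
461 hashes to 2; slot 2 is free -> place at 2.
647 hashes to 1; 1,2 taken -> place at 5.
613 hashes to 1; 1,2,5 taken -> place at 10.
693 hashes to 13; slot 13 is free -> place at 13.
234 hashes to 13; 13 taken -> place at 14.
Table: [_, 902, 461, _, _, 647, _, 789, _, _, 613, _, _, 693, 234, _, _]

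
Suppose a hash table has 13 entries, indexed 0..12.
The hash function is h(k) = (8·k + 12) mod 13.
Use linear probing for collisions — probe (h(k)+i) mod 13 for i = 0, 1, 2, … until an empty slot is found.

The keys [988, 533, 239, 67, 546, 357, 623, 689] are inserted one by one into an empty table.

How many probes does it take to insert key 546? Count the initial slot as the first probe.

988: h=12 -> slot 12
533: h=12, probe 12,0 -> slot 0
239: h=0, probe 0,1 -> slot 1
67: h=2 -> slot 2
546: h=12, probe 12,0,1,2,3 -> slot 3
357: h=8 -> slot 8
623: h=4 -> slot 4
689: h=12, probe 12,0,1,2,3,4,5 -> slot 5
Table: [533, 239, 67, 546, 623, 689, —, —, 357, —, —, —, 988]

5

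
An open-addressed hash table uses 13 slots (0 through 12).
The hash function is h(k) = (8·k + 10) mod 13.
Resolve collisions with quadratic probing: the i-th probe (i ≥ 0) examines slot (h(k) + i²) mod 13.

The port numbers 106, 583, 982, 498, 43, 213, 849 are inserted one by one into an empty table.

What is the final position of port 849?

12

106 hashes to 0; slot 0 is free → place at 0.
583 hashes to 7; slot 7 is free → place at 7.
982 hashes to 1; slot 1 is free → place at 1.
498 hashes to 3; slot 3 is free → place at 3.
43 hashes to 3; 3 taken → place at 4.
213 hashes to 11; slot 11 is free → place at 11.
849 hashes to 3; 3,4,7 taken → place at 12.
Table: [106, 982, ., 498, 43, ., ., 583, ., ., ., 213, 849]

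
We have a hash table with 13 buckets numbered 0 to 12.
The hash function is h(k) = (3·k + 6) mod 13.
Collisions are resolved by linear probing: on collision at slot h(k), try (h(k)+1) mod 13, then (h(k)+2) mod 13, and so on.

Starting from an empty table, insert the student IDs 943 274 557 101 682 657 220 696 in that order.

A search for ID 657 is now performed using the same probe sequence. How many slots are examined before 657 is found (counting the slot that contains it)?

2

943: h=1 -> slot 1
274: h=9 -> slot 9
557: h=0 -> slot 0
101: h=10 -> slot 10
682: h=11 -> slot 11
657: h=1, probe 1,2 -> slot 2
220: h=3 -> slot 3
696: h=1, probe 1,2,3,4 -> slot 4
Table: [557, 943, 657, 220, 696, —, —, —, —, 274, 101, 682, —]
Lookup 657: h=1, probe 1,2 → found at 2.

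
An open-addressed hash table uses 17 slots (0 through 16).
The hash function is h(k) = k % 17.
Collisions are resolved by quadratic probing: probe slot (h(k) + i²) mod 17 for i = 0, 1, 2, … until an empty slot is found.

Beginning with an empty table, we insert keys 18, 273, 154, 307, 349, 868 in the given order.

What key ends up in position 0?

18: h=1 => slot 1
273: h=1, probe 1,2 => slot 2
154: h=1, probe 1,2,5 => slot 5
307: h=1, probe 1,2,5,10 => slot 10
349: h=9 => slot 9
868: h=1, probe 1,2,5,10,0 => slot 0
Table: [868, 18, 273, ∅, ∅, 154, ∅, ∅, ∅, 349, 307, ∅, ∅, ∅, ∅, ∅, ∅]

868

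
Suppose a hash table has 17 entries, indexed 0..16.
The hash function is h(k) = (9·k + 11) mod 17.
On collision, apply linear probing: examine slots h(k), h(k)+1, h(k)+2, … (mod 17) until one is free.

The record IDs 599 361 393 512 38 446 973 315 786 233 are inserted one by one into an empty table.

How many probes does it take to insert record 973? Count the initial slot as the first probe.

Insert 599: h=13, slot 13 empty => index 13.
Insert 361: h=13, slot 13 occupied => index 14.
Insert 393: h=12, slot 12 empty => index 12.
Insert 512: h=12, slots 12,13,14 occupied => index 15.
Insert 38: h=13, slots 13,14,15 occupied => index 16.
Insert 446: h=13, slots 13,14,15,16 occupied => index 0.
Insert 973: h=13, slots 13,14,15,16,0 occupied => index 1.
Insert 315: h=7, slot 7 empty => index 7.
Insert 786: h=13, slots 13,14,15,16,0,1 occupied => index 2.
Insert 233: h=0, slots 0,1,2 occupied => index 3.
Table: [446, 973, 786, 233, _, _, _, 315, _, _, _, _, 393, 599, 361, 512, 38]

6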